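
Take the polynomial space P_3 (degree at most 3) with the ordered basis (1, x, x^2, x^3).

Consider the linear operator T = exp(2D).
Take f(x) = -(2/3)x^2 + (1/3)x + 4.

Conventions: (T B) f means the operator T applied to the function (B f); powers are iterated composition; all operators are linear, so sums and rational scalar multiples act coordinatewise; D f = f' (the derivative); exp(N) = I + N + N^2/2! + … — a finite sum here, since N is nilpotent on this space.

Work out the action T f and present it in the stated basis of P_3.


order-1 term: -(8/3)x + 2/3
order-2 term: -8/3
the series for exp(2D) f terminates at order 2
exp(2D) f = -(2/3)x^2 - (7/3)x + 2

the result is g(x) = -(2/3)x^2 - (7/3)x + 2


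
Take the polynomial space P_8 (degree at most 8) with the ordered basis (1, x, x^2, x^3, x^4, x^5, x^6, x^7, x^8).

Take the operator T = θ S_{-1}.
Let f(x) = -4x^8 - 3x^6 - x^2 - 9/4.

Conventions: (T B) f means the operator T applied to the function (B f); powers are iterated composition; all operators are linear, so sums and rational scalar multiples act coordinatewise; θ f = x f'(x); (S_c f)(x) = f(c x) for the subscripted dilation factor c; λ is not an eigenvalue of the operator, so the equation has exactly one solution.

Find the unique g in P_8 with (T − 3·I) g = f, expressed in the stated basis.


the image equals g(x) = -(4/5)x^8 - x^6 + x^2 + 3/4

write g with unknown coordinates in the stated basis and equate coefficients in (T − 3·I) g = f
solving from the highest basis element down gives g = -(4/5)x^8 - x^6 + x^2 + 3/4
check: T g = -(32/5)x^8 - 6x^6 + 2x^2
so T g − 3·g = -4x^8 - 3x^6 - x^2 - 9/4 = f ✓


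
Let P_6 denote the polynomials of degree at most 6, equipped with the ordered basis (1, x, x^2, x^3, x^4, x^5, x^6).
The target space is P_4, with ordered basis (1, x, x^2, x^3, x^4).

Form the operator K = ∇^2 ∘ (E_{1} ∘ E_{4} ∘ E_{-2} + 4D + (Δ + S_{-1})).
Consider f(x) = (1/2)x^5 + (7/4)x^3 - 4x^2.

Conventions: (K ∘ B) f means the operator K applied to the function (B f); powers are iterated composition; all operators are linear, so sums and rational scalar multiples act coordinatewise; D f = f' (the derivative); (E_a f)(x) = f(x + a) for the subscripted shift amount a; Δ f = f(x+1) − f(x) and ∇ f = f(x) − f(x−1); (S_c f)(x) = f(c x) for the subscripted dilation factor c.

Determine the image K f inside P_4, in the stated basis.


the image equals g(x) = 240x^2 - 180x + 328

E_{-2} f = (1/2)x^5 - 5x^4 + (87/4)x^3 - (109/2)x^2 + 77x - 46
E_{4} E_{-2} f = (1/2)x^5 + 5x^4 + (87/4)x^3 + (93/2)x^2 + 45x + 14
E_{1} E_{4} E_{-2} f = (1/2)x^5 + (15/2)x^4 + (187/4)x^3 + (587/4)x^2 + (903/4)x + 531/4
D f = (5/2)x^4 + (21/4)x^2 - 8x
(4D) f = 10x^4 + 21x^2 - 32x
Δ f = (5/2)x^4 + 5x^3 + (41/4)x^2 - (1/4)x - 7/4
S_{-1} f = -(1/2)x^5 - (7/4)x^3 - 4x^2
(Δ + S_{-1}) f = -(1/2)x^5 + (5/2)x^4 + (13/4)x^3 + (25/4)x^2 - (1/4)x - 7/4
(E_{1} ∘ E_{4} ∘ E_{-2} + 4D + (Δ + S_{-1})) f = 20x^4 + 50x^3 + 174x^2 + (387/2)x + 131
∇ (E_{1} ∘ E_{4} ∘ E_{-2} + 4D + (Δ + S_{-1})) f = 80x^3 + 30x^2 + 278x + 99/2
∇ ∇ (E_{1} ∘ E_{4} ∘ E_{-2} + 4D + (Δ + S_{-1})) f = 240x^2 - 180x + 328


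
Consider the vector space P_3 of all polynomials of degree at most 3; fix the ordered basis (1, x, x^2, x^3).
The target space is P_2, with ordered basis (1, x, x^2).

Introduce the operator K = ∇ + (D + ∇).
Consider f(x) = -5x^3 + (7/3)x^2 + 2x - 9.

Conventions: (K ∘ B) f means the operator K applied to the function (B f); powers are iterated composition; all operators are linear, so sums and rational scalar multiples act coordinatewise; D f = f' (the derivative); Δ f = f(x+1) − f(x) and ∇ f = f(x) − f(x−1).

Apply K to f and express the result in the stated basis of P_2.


∇ f = -15x^2 + (59/3)x - 16/3
D f = -15x^2 + (14/3)x + 2
∇ f = -15x^2 + (59/3)x - 16/3
(D + ∇) f = -30x^2 + (73/3)x - 10/3
(∇ + (D + ∇)) f = -45x^2 + 44x - 26/3

the result is g(x) = -45x^2 + 44x - 26/3


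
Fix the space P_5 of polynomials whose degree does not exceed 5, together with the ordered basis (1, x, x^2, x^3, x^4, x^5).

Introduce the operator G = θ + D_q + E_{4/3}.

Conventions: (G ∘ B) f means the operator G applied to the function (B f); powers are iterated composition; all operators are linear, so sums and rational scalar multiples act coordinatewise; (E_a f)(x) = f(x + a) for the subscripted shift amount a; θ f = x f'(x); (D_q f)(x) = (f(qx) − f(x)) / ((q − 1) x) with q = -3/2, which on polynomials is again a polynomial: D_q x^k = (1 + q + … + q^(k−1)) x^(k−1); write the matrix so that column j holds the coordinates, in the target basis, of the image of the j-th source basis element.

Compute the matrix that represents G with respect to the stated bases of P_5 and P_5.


image of 1: 1
image of x: 2x + 7/3
image of x^2: 3x^2 + (13/6)x + 16/9
image of x^3: 4x^3 + (23/4)x^2 + (16/3)x + 64/27
image of x^4: 5x^4 + (89/24)x^3 + (32/3)x^2 + (256/27)x + 256/81
image of x^5: 6x^5 + (485/48)x^4 + (160/9)x^3 + (640/27)x^2 + (1280/81)x + 1024/243
each image's coordinates form column j of the matrix

the matrix is [[1, 7/3, 16/9, 64/27, 256/81, 1024/243]; [0, 2, 13/6, 16/3, 256/27, 1280/81]; [0, 0, 3, 23/4, 32/3, 640/27]; [0, 0, 0, 4, 89/24, 160/9]; [0, 0, 0, 0, 5, 485/48]; [0, 0, 0, 0, 0, 6]] (rows listed top to bottom)


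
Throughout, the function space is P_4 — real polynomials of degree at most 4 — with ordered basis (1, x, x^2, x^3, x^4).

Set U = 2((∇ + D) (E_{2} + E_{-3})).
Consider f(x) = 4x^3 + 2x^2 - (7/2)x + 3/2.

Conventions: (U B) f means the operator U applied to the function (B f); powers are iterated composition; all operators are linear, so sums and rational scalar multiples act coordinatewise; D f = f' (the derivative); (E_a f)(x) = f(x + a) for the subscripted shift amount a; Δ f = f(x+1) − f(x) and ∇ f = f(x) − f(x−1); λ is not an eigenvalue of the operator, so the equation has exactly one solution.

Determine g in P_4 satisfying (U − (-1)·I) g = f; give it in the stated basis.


write g with unknown coordinates in the stated basis and equate coefficients in (U − (-1)·I) g = f
solving from the highest basis element down gives g = 4x^3 - 94x^2 + (3289/2)x - 29893/2
check: U g = 96x^2 - 1648x + 14948
so U g − (-1)·g = 4x^3 + 2x^2 - (7/2)x + 3/2 = f ✓

the result is g(x) = 4x^3 - 94x^2 + (3289/2)x - 29893/2


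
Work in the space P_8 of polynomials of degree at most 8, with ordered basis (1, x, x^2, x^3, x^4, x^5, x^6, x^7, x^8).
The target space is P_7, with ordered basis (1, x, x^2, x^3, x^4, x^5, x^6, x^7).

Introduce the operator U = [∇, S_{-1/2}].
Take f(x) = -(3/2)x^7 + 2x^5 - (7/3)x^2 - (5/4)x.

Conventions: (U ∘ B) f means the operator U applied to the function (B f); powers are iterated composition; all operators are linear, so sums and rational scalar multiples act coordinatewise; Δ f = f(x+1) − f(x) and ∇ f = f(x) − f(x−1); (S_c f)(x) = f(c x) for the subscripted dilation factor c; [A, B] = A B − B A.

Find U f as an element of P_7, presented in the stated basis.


the image equals g(x) = (63/256)x^6 + (189/256)x^5 + (705/256)x^4 + (1095/256)x^3 + (639/256)x^2 - (773/256)x - 109/256

S_{-1/2} f = (3/256)x^7 - (1/16)x^5 - (7/12)x^2 + (5/8)x
∇ S_{-1/2} f = (21/256)x^6 - (63/256)x^5 + (25/256)x^4 + (55/256)x^3 - (97/256)x^2 - (719/768)x + 889/768
∇ f = -(21/2)x^6 + (63/2)x^5 - (85/2)x^4 + (65/2)x^3 - (23/2)x^2 - (25/6)x + 19/12
S_{-1/2} ∇ f = -(21/128)x^6 - (63/64)x^5 - (85/32)x^4 - (65/16)x^3 - (23/8)x^2 + (25/12)x + 19/12
[∇, S_{-1/2}] f = (63/256)x^6 + (189/256)x^5 + (705/256)x^4 + (1095/256)x^3 + (639/256)x^2 - (773/256)x - 109/256


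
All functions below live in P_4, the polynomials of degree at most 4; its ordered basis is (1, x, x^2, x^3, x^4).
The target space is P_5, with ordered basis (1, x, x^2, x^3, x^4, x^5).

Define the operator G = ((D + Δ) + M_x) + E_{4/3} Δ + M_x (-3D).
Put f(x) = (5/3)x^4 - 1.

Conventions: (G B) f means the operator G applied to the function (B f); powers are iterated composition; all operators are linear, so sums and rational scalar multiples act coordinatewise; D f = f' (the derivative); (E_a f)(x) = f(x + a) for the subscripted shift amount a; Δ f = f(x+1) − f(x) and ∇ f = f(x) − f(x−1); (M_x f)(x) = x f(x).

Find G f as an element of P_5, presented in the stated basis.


D f = (20/3)x^3
Δ f = (20/3)x^3 + 10x^2 + (20/3)x + 5/3
(D + Δ) f = (40/3)x^3 + 10x^2 + (20/3)x + 5/3
M_x f = (5/3)x^5 - x
((D + Δ) + M_x) f = (5/3)x^5 + (40/3)x^3 + 10x^2 + (17/3)x + 5/3
Δ f = (20/3)x^3 + 10x^2 + (20/3)x + 5/3
E_{4/3} Δ f = (20/3)x^3 + (110/3)x^2 + (620/9)x + 3575/81
D f = (20/3)x^3
(-3D) f = -20x^3
M_x (-3D) f = -20x^4
(((D + Δ) + M_x) + E_{4/3} Δ + M_x (-3D)) f = (5/3)x^5 - 20x^4 + 20x^3 + (140/3)x^2 + (671/9)x + 3710/81

g(x) = (5/3)x^5 - 20x^4 + 20x^3 + (140/3)x^2 + (671/9)x + 3710/81


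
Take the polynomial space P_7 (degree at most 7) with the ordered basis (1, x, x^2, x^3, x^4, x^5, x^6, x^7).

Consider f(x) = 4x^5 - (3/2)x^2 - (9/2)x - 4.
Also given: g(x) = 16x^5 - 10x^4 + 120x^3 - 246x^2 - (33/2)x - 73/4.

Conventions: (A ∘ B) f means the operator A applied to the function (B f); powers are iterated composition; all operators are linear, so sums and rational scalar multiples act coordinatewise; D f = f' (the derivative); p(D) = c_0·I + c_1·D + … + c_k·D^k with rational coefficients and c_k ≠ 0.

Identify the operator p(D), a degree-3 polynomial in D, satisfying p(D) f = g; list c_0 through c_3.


c_0 = 4, c_1 = -1/2, c_2 = 3/2, c_3 = -1

D^0 f = 4x^5 - (3/2)x^2 - (9/2)x - 4
D^1 f = 20x^4 - 3x - 9/2
D^2 f = 80x^3 - 3
D^3 f = 240x^2
matching coefficients of g against c_0 f + c_1 Df + … from the top degree down determines the c_i
solution: c_0 = 4, c_1 = -1/2, c_2 = 3/2, c_3 = -1


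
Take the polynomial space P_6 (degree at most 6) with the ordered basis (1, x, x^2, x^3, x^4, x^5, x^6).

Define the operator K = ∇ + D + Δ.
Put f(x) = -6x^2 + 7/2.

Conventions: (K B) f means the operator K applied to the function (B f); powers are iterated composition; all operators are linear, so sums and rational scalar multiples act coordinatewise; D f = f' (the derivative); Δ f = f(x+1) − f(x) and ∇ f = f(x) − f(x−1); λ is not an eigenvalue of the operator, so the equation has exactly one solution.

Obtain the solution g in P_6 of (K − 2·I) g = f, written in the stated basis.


write g with unknown coordinates in the stated basis and equate coefficients in (K − 2·I) g = f
solving from the highest basis element down gives g = 3x^2 + 9x + 47/4
check: K g = 18x + 27
so K g − 2·g = -6x^2 + 7/2 = f ✓

g(x) = 3x^2 + 9x + 47/4


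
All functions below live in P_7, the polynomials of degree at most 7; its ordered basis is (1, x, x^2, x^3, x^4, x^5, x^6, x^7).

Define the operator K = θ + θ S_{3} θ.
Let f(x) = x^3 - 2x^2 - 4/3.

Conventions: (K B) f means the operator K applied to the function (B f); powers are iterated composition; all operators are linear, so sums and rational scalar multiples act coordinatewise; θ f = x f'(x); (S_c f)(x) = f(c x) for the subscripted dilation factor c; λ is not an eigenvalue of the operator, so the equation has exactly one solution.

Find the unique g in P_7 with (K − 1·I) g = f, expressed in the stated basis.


write g with unknown coordinates in the stated basis and equate coefficients in (K − 1·I) g = f
solving from the highest basis element down gives g = (1/245)x^3 - (2/37)x^2 + 4/3
check: K g = (246/245)x^3 - (76/37)x^2
so K g − 1·g = x^3 - 2x^2 - 4/3 = f ✓

the result is g(x) = (1/245)x^3 - (2/37)x^2 + 4/3


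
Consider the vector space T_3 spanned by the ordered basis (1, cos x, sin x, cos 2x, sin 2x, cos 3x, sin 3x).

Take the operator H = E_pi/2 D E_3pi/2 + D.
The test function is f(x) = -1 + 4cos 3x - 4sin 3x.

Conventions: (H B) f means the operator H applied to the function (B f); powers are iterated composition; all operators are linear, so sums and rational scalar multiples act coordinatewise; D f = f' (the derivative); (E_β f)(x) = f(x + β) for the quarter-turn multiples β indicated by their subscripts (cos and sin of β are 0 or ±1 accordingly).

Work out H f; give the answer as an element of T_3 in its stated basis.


g(x) = -24cos 3x - 24sin 3x

E_3pi/2 f = -1 - 4cos 3x - 4sin 3x
D E_3pi/2 f = -12cos 3x + 12sin 3x
E_pi/2 D E_3pi/2 f = -12cos 3x - 12sin 3x
D f = -12cos 3x - 12sin 3x
(E_pi/2 D E_3pi/2 + D) f = -24cos 3x - 24sin 3x


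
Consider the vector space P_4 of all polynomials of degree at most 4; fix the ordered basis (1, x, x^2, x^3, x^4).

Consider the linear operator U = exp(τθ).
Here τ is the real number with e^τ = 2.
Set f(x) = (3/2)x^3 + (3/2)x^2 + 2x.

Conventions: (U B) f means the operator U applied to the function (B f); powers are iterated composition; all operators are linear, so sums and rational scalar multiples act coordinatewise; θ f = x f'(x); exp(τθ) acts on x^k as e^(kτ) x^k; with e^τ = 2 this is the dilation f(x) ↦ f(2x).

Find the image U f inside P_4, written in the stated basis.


g(x) = 12x^3 + 6x^2 + 4x

exp(τθ) x^k = e^(kτ) x^k; with e^τ = 2 this sends x^k to 2^k x^k
x ↦ 2 x
x^2 ↦ 4 x^2
x^3 ↦ 8 x^3
applying this coordinatewise to f: exp(τθ) f = 12x^3 + 6x^2 + 4x


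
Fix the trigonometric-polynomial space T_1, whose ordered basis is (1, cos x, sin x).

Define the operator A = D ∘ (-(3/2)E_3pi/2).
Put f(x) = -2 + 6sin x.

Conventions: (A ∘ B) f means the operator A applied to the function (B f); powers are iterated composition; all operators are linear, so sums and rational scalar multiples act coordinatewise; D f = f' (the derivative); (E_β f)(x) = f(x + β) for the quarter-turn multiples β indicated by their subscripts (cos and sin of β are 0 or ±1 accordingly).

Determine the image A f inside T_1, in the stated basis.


the image equals g(x) = -9sin x

E_3pi/2 f = -2 - 6cos x
(-(3/2)E_3pi/2) f = 3 + 9cos x
D (-(3/2)E_3pi/2) f = -9sin x


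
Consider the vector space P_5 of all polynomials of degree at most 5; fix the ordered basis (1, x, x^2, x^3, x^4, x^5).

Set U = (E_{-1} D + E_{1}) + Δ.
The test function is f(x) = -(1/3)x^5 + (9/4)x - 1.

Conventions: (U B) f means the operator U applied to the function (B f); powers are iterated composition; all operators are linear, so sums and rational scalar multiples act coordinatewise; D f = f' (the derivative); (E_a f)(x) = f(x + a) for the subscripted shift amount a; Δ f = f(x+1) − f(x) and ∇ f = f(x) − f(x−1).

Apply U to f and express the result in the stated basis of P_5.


the image equals g(x) = -(1/3)x^5 - 5x^4 - (50/3)x^2 + (67/12)x + 41/12

D f = -(5/3)x^4 + 9/4
E_{-1} D f = -(5/3)x^4 + (20/3)x^3 - 10x^2 + (20/3)x + 7/12
E_{1} f = -(1/3)x^5 - (5/3)x^4 - (10/3)x^3 - (10/3)x^2 + (7/12)x + 11/12
(E_{-1} D + E_{1}) f = -(1/3)x^5 - (10/3)x^4 + (10/3)x^3 - (40/3)x^2 + (29/4)x + 3/2
Δ f = -(5/3)x^4 - (10/3)x^3 - (10/3)x^2 - (5/3)x + 23/12
((E_{-1} D + E_{1}) + Δ) f = -(1/3)x^5 - 5x^4 - (50/3)x^2 + (67/12)x + 41/12


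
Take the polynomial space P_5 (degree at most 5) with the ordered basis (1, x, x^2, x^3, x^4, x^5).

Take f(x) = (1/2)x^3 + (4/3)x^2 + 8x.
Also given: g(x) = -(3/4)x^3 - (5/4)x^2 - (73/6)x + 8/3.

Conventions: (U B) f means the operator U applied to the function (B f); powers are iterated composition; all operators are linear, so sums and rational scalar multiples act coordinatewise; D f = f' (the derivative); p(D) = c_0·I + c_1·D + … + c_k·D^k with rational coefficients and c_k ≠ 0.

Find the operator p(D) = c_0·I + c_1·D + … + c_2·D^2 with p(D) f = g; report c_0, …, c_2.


D^0 f = (1/2)x^3 + (4/3)x^2 + 8x
D^1 f = (3/2)x^2 + (8/3)x + 8
D^2 f = 3x + 8/3
matching coefficients of g against c_0 f + c_1 Df + … from the top degree down determines the c_i
solution: c_0 = -3/2, c_1 = 1/2, c_2 = -1/2

p(D) = -(3/2)·I + (1/2)·D − (1/2)·D^2, i.e. c_0 = -3/2, c_1 = 1/2, c_2 = -1/2


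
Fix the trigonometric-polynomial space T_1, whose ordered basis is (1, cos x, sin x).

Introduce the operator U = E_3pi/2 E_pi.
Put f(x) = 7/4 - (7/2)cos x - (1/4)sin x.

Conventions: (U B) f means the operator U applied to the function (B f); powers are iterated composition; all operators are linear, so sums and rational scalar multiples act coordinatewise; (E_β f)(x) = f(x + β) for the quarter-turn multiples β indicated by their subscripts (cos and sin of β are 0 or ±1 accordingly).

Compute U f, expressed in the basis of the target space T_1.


g(x) = 7/4 - (1/4)cos x + (7/2)sin x

E_pi f = 7/4 + (7/2)cos x + (1/4)sin x
E_3pi/2 E_pi f = 7/4 - (1/4)cos x + (7/2)sin x


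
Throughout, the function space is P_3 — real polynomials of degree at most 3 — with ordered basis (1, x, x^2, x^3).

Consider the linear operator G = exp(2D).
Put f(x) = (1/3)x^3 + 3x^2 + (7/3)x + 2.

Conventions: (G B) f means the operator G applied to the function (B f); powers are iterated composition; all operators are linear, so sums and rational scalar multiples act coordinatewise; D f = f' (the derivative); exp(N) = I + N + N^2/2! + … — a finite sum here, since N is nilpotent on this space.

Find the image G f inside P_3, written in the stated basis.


the image equals g(x) = (1/3)x^3 + 5x^2 + (55/3)x + 64/3

order-1 term: 2x^2 + 12x + 14/3
order-2 term: 4x + 12
order-3 term: 8/3
the series for exp(2D) f terminates at order 3
exp(2D) f = (1/3)x^3 + 5x^2 + (55/3)x + 64/3


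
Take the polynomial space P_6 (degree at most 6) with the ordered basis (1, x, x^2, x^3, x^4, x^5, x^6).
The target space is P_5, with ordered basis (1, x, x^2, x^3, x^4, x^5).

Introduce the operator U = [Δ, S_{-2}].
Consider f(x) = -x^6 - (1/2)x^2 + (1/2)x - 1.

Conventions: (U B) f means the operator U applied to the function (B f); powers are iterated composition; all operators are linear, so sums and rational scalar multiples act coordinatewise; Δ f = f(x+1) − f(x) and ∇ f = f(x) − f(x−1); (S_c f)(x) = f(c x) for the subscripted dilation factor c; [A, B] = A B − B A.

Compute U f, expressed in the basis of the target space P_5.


S_{-2} f = -64x^6 - 2x^2 - x - 1
Δ S_{-2} f = -384x^5 - 960x^4 - 1280x^3 - 960x^2 - 388x - 67
Δ f = -6x^5 - 15x^4 - 20x^3 - 15x^2 - 7x - 1
S_{-2} Δ f = 192x^5 - 240x^4 + 160x^3 - 60x^2 + 14x - 1
[Δ, S_{-2}] f = -576x^5 - 720x^4 - 1440x^3 - 900x^2 - 402x - 66

the result is g(x) = -576x^5 - 720x^4 - 1440x^3 - 900x^2 - 402x - 66


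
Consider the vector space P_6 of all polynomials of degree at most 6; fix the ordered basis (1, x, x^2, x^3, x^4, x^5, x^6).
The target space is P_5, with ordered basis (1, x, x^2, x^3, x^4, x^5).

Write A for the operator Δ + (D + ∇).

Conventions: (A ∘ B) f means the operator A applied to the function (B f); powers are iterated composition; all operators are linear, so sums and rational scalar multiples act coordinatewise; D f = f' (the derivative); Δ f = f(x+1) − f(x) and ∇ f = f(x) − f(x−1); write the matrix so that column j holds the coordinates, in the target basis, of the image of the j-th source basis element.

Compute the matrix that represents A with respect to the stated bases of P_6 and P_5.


the matrix is [[0, 3, 0, 2, 0, 2, 0]; [0, 0, 6, 0, 8, 0, 12]; [0, 0, 0, 9, 0, 20, 0]; [0, 0, 0, 0, 12, 0, 40]; [0, 0, 0, 0, 0, 15, 0]; [0, 0, 0, 0, 0, 0, 18]] (rows listed top to bottom)

image of 1: 0
image of x: 3
image of x^2: 6x
image of x^3: 9x^2 + 2
image of x^4: 12x^3 + 8x
image of x^5: 15x^4 + 20x^2 + 2
image of x^6: 18x^5 + 40x^3 + 12x
each image's coordinates form column j of the matrix


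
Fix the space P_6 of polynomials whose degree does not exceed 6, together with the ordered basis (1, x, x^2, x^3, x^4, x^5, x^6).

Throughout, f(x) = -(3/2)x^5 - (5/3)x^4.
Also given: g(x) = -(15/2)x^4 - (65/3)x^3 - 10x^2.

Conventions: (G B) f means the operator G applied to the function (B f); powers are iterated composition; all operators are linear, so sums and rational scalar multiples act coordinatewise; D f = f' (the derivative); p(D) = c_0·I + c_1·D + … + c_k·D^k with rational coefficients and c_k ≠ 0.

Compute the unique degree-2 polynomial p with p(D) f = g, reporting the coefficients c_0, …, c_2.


c_0 = 0, c_1 = 1, c_2 = 1/2

D^0 f = -(3/2)x^5 - (5/3)x^4
D^1 f = -(15/2)x^4 - (20/3)x^3
D^2 f = -30x^3 - 20x^2
matching coefficients of g against c_0 f + c_1 Df + … from the top degree down determines the c_i
solution: c_0 = 0, c_1 = 1, c_2 = 1/2


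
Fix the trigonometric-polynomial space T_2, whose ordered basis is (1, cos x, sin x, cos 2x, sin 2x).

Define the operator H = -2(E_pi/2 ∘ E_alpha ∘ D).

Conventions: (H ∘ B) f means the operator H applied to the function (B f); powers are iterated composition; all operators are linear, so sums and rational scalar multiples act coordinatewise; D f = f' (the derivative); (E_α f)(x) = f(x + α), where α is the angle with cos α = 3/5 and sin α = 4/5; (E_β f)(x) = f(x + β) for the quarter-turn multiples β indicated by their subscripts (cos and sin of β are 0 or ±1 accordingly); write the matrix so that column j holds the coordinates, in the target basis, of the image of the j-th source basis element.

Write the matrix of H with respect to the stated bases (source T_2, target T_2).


image of 1: 0
image of cos x: (6/5)cos x - (8/5)sin x
image of sin x: (8/5)cos x + (6/5)sin x
image of cos 2x: -(96/25)cos 2x + (28/25)sin 2x
image of sin 2x: -(28/25)cos 2x - (96/25)sin 2x
each image's coordinates form column j of the matrix

the matrix is [[0, 0, 0, 0, 0]; [0, 6/5, 8/5, 0, 0]; [0, -8/5, 6/5, 0, 0]; [0, 0, 0, -96/25, -28/25]; [0, 0, 0, 28/25, -96/25]] (rows listed top to bottom)


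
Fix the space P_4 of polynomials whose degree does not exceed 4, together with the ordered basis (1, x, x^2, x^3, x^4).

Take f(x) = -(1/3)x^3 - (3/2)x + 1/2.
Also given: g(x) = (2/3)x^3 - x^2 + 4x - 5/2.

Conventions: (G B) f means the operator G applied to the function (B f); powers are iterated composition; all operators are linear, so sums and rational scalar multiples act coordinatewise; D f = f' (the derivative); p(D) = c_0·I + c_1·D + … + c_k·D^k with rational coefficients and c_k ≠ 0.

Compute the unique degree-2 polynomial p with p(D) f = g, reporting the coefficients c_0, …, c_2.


D^0 f = -(1/3)x^3 - (3/2)x + 1/2
D^1 f = -x^2 - 3/2
D^2 f = -2x
matching coefficients of g against c_0 f + c_1 Df + … from the top degree down determines the c_i
solution: c_0 = -2, c_1 = 1, c_2 = -1/2

p(D) = -2·I + D − (1/2)·D^2, i.e. c_0 = -2, c_1 = 1, c_2 = -1/2


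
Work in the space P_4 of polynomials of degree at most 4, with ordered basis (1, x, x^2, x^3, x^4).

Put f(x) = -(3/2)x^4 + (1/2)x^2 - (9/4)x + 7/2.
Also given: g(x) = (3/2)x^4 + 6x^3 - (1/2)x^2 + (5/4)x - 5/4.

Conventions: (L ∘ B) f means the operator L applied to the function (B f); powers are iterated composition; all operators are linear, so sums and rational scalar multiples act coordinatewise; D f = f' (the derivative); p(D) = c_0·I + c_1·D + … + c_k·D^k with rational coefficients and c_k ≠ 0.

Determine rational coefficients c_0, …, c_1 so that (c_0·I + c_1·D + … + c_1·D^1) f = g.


D^0 f = -(3/2)x^4 + (1/2)x^2 - (9/4)x + 7/2
D^1 f = -6x^3 + x - 9/4
matching coefficients of g against c_0 f + c_1 Df + … from the top degree down determines the c_i
solution: c_0 = -1, c_1 = -1

p(D) = -I − D, i.e. c_0 = -1, c_1 = -1


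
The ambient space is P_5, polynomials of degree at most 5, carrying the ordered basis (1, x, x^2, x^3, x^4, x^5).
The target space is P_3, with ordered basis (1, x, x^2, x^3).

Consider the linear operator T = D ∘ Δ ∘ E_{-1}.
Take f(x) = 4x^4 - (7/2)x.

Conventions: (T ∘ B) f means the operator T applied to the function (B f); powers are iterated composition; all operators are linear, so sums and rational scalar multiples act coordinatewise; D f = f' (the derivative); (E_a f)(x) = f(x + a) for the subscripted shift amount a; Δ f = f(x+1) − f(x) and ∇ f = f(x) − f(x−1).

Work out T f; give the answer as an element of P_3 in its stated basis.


E_{-1} f = 4x^4 - 16x^3 + 24x^2 - (39/2)x + 15/2
Δ E_{-1} f = 16x^3 - 24x^2 + 16x - 15/2
D Δ E_{-1} f = 48x^2 - 48x + 16

the image equals g(x) = 48x^2 - 48x + 16


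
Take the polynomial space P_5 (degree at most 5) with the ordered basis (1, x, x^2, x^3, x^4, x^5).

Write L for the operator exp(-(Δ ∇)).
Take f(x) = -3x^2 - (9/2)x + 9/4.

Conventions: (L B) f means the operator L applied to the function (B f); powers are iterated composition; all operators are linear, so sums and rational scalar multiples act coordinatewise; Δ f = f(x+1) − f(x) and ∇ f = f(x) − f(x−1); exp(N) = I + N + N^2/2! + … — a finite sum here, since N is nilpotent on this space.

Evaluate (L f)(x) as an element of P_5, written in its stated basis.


the result is g(x) = -3x^2 - (9/2)x + 33/4

order-1 term: 6
the series for exp(-(Δ ∇)) f terminates at order 1
exp(-(Δ ∇)) f = -3x^2 - (9/2)x + 33/4


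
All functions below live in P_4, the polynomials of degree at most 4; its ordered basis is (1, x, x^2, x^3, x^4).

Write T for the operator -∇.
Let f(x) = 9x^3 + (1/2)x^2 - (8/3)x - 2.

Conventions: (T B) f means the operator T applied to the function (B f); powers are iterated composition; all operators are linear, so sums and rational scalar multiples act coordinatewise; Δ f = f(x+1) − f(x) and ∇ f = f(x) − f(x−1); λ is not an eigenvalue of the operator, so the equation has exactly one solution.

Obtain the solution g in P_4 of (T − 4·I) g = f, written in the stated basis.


g(x) = -(9/4)x^3 + (25/16)x^2 - (173/96)x + 731/384

write g with unknown coordinates in the stated basis and equate coefficients in (T − 4·I) g = f
solving from the highest basis element down gives g = -(9/4)x^3 + (25/16)x^2 - (173/96)x + 731/384
check: T g = (27/4)x^2 - (79/8)x + 539/96
so T g − 4·g = 9x^3 + (1/2)x^2 - (8/3)x - 2 = f ✓


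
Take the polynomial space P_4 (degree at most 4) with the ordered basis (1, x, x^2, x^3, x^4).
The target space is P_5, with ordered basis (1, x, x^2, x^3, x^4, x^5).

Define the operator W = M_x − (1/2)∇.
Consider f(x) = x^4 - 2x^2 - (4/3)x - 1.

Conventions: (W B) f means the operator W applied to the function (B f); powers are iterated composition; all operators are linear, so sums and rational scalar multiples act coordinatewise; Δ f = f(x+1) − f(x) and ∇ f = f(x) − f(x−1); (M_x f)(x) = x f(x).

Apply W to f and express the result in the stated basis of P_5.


the image equals g(x) = x^5 - 4x^3 + (5/3)x^2 - x + 1/6

M_x f = x^5 - 2x^3 - (4/3)x^2 - x
∇ f = 4x^3 - 6x^2 - 1/3
(-(1/2)∇) f = -2x^3 + 3x^2 + 1/6
(M_x − (1/2)∇) f = x^5 - 4x^3 + (5/3)x^2 - x + 1/6


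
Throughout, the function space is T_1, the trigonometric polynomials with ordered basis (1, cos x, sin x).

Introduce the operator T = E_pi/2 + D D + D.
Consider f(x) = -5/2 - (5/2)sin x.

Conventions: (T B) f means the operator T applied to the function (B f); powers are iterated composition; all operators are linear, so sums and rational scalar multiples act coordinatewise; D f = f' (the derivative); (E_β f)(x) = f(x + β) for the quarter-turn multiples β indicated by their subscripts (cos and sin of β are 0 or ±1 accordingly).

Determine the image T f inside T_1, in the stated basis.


E_pi/2 f = -5/2 - (5/2)cos x
D f = -(5/2)cos x
D D f = (5/2)sin x
D f = -(5/2)cos x
(E_pi/2 + D D + D) f = -5/2 - 5cos x + (5/2)sin x

g(x) = -5/2 - 5cos x + (5/2)sin x


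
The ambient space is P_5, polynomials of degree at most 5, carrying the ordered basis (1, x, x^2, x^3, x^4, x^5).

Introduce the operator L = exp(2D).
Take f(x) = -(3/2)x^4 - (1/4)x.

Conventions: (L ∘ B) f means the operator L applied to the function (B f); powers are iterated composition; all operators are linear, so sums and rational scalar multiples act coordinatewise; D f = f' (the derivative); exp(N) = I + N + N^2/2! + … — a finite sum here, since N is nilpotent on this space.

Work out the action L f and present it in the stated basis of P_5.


order-1 term: -12x^3 - 1/2
order-2 term: -36x^2
order-3 term: -48x
order-4 term: -24
the series for exp(2D) f terminates at order 4
exp(2D) f = -(3/2)x^4 - 12x^3 - 36x^2 - (193/4)x - 49/2

g(x) = -(3/2)x^4 - 12x^3 - 36x^2 - (193/4)x - 49/2


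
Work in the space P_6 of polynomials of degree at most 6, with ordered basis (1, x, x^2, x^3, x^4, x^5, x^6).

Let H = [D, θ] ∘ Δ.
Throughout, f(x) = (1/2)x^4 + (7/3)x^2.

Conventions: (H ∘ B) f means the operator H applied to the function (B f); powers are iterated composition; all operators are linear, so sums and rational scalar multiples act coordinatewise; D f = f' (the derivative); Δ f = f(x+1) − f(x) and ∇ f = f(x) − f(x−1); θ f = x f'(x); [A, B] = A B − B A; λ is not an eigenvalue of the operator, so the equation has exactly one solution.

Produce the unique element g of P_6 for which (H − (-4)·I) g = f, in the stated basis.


g(x) = (1/8)x^4 + (5/24)x^2 - (3/8)x - 11/48

write g with unknown coordinates in the stated basis and equate coefficients in (H − (-4)·I) g = f
solving from the highest basis element down gives g = (1/8)x^4 + (5/24)x^2 - (3/8)x - 11/48
check: H g = (3/2)x^2 + (3/2)x + 11/12
so H g − (-4)·g = (1/2)x^4 + (7/3)x^2 = f ✓


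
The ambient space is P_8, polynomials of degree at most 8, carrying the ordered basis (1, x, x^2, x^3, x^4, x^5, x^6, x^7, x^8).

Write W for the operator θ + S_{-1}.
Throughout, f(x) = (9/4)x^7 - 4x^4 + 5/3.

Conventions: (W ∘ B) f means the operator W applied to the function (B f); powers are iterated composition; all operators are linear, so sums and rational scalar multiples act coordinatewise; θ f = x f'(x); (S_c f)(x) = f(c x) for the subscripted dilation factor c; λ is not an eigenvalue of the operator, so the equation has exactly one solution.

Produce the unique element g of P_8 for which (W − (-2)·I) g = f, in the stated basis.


write g with unknown coordinates in the stated basis and equate coefficients in (W − (-2)·I) g = f
solving from the highest basis element down gives g = (9/32)x^7 - (4/7)x^4 + 5/9
check: W g = (27/16)x^7 - (20/7)x^4 + 5/9
so W g − (-2)·g = (9/4)x^7 - 4x^4 + 5/3 = f ✓

the result is g(x) = (9/32)x^7 - (4/7)x^4 + 5/9


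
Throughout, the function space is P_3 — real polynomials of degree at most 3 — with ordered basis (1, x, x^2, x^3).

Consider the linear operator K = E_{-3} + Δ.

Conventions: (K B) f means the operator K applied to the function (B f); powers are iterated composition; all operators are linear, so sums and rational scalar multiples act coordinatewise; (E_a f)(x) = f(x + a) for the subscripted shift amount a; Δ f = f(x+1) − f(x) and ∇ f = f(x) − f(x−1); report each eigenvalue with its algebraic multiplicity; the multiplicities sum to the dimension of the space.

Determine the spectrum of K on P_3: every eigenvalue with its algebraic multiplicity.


image of 1: 1
image of x: x - 2
image of x^2: x^2 - 4x + 10
image of x^3: x^3 - 6x^2 + 30x - 26
the matrix is upper triangular; its diagonal is (1, 1, 1, 1)
for a triangular matrix the eigenvalues are the diagonal entries, with algebraic multiplicity their repetition count

λ = 1 (multiplicity 4)


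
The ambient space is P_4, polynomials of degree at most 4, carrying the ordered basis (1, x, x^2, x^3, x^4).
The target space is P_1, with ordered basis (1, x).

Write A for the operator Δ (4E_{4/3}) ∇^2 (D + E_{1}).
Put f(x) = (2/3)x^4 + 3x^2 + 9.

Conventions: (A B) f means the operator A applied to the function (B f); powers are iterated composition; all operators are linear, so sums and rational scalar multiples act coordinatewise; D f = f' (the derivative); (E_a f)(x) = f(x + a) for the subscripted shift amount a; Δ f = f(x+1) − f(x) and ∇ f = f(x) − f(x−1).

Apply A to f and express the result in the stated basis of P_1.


the image equals g(x) = 64x + 544/3

D f = (8/3)x^3 + 6x
E_{1} f = (2/3)x^4 + (8/3)x^3 + 7x^2 + (26/3)x + 38/3
(D + E_{1}) f = (2/3)x^4 + (16/3)x^3 + 7x^2 + (44/3)x + 38/3
∇ (D + E_{1}) f = (8/3)x^3 + 12x^2 + (2/3)x + 37/3
∇ ∇ (D + E_{1}) f = 8x^2 + 16x - 26/3
E_{4/3} ∇^2 (D + E_{1}) f = 8x^2 + (112/3)x + 242/9
(4E_{4/3}) ∇^2 (D + E_{1}) f = 32x^2 + (448/3)x + 968/9
Δ ((4E_{4/3}) ∇^2) (D + E_{1}) f = 64x + 544/3


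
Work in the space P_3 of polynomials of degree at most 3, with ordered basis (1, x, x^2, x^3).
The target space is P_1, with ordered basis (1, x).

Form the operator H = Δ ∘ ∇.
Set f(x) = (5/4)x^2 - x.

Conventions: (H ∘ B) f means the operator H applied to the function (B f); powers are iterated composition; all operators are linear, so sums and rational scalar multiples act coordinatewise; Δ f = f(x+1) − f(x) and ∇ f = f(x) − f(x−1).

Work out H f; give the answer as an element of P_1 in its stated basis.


the result is g(x) = 5/2

∇ f = (5/2)x - 9/4
Δ ∇ f = 5/2


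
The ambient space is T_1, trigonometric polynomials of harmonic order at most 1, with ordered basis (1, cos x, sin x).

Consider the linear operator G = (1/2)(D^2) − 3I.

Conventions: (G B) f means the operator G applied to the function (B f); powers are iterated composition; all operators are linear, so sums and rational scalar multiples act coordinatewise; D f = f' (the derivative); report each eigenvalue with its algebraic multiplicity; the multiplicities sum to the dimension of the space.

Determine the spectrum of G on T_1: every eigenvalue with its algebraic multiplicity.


λ = -7/2 (multiplicity 2), λ = -3 (multiplicity 1)

image of 1: -3
image of cos x: -(7/2)cos x
image of sin x: -(7/2)sin x
the matrix is diagonal; its diagonal is (-3, -7/2, -7/2)
for a triangular matrix the eigenvalues are the diagonal entries, with algebraic multiplicity their repetition count


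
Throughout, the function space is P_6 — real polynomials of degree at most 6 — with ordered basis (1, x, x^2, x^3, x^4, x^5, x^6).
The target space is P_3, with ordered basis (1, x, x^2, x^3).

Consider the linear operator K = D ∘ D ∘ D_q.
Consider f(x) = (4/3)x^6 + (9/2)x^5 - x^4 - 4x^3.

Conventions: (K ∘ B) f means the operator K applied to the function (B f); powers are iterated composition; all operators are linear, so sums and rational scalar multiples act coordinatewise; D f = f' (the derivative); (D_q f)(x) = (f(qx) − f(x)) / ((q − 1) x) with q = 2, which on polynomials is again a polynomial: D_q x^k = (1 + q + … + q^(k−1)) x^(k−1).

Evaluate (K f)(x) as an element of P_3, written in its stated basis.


D_q f = 84x^5 + (279/2)x^4 - 15x^3 - 28x^2
D D_q f = 420x^4 + 558x^3 - 45x^2 - 56x
D D D_q f = 1680x^3 + 1674x^2 - 90x - 56

the result is g(x) = 1680x^3 + 1674x^2 - 90x - 56


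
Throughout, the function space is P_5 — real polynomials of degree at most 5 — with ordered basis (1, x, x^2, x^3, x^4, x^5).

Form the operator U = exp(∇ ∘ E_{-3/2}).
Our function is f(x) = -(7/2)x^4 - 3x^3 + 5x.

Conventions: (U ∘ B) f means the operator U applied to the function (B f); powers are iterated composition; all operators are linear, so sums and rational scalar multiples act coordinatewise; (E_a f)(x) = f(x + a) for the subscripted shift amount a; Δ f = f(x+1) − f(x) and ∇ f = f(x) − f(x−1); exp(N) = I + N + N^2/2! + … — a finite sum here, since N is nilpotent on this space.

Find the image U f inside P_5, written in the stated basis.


order-1 term: -14x^3 + 75x^2 - (271/2)x + 349/4
order-2 term: -21x^2 + 159x - 607/2
order-3 term: -14x + 81
order-4 term: -7/2
the series for exp(∇ ∘ E_{-3/2}) f terminates at order 4
exp(∇ ∘ E_{-3/2}) f = -(7/2)x^4 - 17x^3 + 54x^2 + (29/2)x - 555/4

the result is g(x) = -(7/2)x^4 - 17x^3 + 54x^2 + (29/2)x - 555/4


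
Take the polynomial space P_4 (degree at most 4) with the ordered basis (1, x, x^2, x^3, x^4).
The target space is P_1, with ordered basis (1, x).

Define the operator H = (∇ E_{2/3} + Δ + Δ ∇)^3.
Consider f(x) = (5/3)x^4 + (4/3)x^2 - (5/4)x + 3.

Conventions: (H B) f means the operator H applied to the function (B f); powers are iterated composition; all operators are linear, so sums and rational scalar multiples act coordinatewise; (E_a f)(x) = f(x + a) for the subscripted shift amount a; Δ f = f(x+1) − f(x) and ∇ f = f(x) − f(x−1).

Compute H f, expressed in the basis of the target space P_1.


the image equals g(x) = 320x + 800

E_{2/3} f = (5/3)x^4 + (40/9)x^3 + (52/9)x^2 + (811/324)x + 1501/486
∇ E_{2/3} f = (20/3)x^3 + (10/3)x^2 + (44/9)x - 161/324
Δ f = (20/3)x^3 + 10x^2 + (28/3)x + 7/4
∇ f = (20/3)x^3 - 10x^2 + (28/3)x - 17/4
Δ ∇ f = 20x^2 + 6
(∇ E_{2/3} + Δ + Δ ∇) f = (40/3)x^3 + (100/3)x^2 + (128/9)x + 1175/162
E_{2/3} (∇ E_{2/3} + Δ + Δ ∇) f = (40/3)x^3 + 60x^2 + (688/9)x + 71/2
∇ E_{2/3} (∇ E_{2/3} + Δ + Δ ∇) f = 40x^2 + 80x + 268/9
Δ (∇ E_{2/3} + Δ + Δ ∇) f = 40x^2 + (320/3)x + 548/9
∇ (∇ E_{2/3} + Δ + Δ ∇) f = 40x^2 + (80/3)x - 52/9
Δ ∇ (∇ E_{2/3} + Δ + Δ ∇) f = 80x + 200/3
(∇ E_{2/3} + Δ + Δ ∇) (∇ E_{2/3} + Δ + Δ ∇) f = 80x^2 + (800/3)x + 472/3
E_{2/3} (∇ E_{2/3} + Δ + Δ ∇) (∇ E_{2/3} + Δ + Δ ∇) f = 80x^2 + (1120/3)x + 1112/3
∇ E_{2/3} (∇ E_{2/3} + Δ + Δ ∇) (∇ E_{2/3} + Δ + Δ ∇) f = 160x + 880/3
Δ (∇ E_{2/3} + Δ + Δ ∇) (∇ E_{2/3} + Δ + Δ ∇) f = 160x + 1040/3
∇ (∇ E_{2/3} + Δ + Δ ∇) (∇ E_{2/3} + Δ + Δ ∇) f = 160x + 560/3
Δ ∇ (∇ E_{2/3} + Δ + Δ ∇) (∇ E_{2/3} + Δ + Δ ∇) f = 160
(∇ E_{2/3} + Δ + Δ ∇) (∇ E_{2/3} + Δ + Δ ∇) (∇ E_{2/3} + Δ + Δ ∇) f = 320x + 800


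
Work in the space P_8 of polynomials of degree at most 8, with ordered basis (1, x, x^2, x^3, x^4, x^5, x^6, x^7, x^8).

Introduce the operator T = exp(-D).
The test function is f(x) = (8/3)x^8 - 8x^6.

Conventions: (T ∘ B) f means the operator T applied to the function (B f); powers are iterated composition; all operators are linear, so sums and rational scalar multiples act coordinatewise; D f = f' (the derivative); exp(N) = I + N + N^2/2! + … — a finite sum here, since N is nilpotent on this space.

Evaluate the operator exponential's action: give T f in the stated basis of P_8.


order-1 term: -(64/3)x^7 + 48x^5
order-2 term: (224/3)x^6 - 120x^4
order-3 term: -(448/3)x^5 + 160x^3
order-4 term: (560/3)x^4 - 120x^2
order-5 term: -(448/3)x^3 + 48x
order-6 term: (224/3)x^2 - 8
order-7 term: -(64/3)x
order-8 term: 8/3
the series for exp(-D) f terminates at order 8
exp(-D) f = (8/3)x^8 - (64/3)x^7 + (200/3)x^6 - (304/3)x^5 + (200/3)x^4 + (32/3)x^3 - (136/3)x^2 + (80/3)x - 16/3

the result is g(x) = (8/3)x^8 - (64/3)x^7 + (200/3)x^6 - (304/3)x^5 + (200/3)x^4 + (32/3)x^3 - (136/3)x^2 + (80/3)x - 16/3


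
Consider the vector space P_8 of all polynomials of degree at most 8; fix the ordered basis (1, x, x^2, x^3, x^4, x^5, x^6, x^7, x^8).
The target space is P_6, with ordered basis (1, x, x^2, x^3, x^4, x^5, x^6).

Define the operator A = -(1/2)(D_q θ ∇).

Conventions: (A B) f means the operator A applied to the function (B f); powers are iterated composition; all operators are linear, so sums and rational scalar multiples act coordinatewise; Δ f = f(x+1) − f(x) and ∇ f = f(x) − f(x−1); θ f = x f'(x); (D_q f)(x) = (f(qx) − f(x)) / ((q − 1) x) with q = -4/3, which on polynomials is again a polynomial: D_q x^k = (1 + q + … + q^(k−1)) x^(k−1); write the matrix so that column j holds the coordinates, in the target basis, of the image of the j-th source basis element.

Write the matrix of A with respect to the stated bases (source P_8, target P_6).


image of 1: 0
image of x: 0
image of x^2: -1
image of x^3: x + 3/2
image of x^4: -(26/3)x^2 - 2x - 2
image of x^5: (250/27)x^3 + (65/3)x^2 + (10/3)x + 5/2
image of x^6: -(905/27)x^4 - (250/9)x^3 - (130/3)x^2 - 5x - 3
image of x^7: (3367/81)x^5 + (6335/54)x^4 + (1750/27)x^3 + (455/6)x^2 + 7x + 7/2
image of x^8: -(74284/729)x^6 - (13468/81)x^5 - (25340/81)x^4 - (3500/27)x^3 - (364/3)x^2 - (28/3)x - 4
each image's coordinates form column j of the matrix

the matrix is [[0, 0, -1, 3/2, -2, 5/2, -3, 7/2, -4]; [0, 0, 0, 1, -2, 10/3, -5, 7, -28/3]; [0, 0, 0, 0, -26/3, 65/3, -130/3, 455/6, -364/3]; [0, 0, 0, 0, 0, 250/27, -250/9, 1750/27, -3500/27]; [0, 0, 0, 0, 0, 0, -905/27, 6335/54, -25340/81]; [0, 0, 0, 0, 0, 0, 0, 3367/81, -13468/81]; [0, 0, 0, 0, 0, 0, 0, 0, -74284/729]] (rows listed top to bottom)
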